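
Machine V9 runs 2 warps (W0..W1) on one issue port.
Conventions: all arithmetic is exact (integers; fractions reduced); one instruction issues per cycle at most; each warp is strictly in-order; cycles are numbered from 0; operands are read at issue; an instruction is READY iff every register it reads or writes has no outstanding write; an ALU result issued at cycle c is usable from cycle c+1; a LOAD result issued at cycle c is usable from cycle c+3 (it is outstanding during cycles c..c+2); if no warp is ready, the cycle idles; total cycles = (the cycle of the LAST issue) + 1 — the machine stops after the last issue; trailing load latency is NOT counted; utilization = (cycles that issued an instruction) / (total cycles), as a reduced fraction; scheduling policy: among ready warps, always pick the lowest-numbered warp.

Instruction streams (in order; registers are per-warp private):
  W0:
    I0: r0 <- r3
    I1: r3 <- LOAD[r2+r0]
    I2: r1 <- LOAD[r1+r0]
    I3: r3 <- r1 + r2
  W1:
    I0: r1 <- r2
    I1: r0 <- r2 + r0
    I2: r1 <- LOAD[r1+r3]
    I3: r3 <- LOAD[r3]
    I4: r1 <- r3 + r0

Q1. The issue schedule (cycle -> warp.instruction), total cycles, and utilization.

cycle 0: W0.I0
cycle 1: W0.I1
cycle 2: W0.I2
cycle 3: W1.I0
cycle 4: W1.I1
cycle 5: W0.I3
cycle 6: W1.I2
cycle 7: W1.I3
cycle 8: idle
cycle 9: idle
cycle 10: W1.I4

Answer: 11 cycles, utilization 9/11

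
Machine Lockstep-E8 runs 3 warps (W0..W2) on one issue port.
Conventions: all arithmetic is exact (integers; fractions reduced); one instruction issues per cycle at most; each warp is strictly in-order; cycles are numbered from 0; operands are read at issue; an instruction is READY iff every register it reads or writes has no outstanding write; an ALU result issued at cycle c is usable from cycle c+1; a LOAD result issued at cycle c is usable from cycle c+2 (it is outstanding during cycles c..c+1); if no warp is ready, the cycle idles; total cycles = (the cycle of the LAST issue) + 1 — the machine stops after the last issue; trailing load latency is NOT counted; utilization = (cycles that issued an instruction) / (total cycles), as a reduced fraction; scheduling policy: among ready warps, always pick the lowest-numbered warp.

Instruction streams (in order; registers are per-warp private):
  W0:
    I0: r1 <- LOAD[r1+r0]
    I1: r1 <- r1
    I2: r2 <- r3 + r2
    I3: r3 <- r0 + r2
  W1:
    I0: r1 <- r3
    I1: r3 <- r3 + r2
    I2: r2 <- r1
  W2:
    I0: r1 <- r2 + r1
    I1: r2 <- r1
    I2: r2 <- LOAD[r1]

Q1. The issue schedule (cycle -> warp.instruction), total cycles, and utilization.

cycle 0: W0.I0
cycle 1: W1.I0
cycle 2: W0.I1
cycle 3: W0.I2
cycle 4: W0.I3
cycle 5: W1.I1
cycle 6: W1.I2
cycle 7: W2.I0
cycle 8: W2.I1
cycle 9: W2.I2

Answer: 10 cycles, utilization 1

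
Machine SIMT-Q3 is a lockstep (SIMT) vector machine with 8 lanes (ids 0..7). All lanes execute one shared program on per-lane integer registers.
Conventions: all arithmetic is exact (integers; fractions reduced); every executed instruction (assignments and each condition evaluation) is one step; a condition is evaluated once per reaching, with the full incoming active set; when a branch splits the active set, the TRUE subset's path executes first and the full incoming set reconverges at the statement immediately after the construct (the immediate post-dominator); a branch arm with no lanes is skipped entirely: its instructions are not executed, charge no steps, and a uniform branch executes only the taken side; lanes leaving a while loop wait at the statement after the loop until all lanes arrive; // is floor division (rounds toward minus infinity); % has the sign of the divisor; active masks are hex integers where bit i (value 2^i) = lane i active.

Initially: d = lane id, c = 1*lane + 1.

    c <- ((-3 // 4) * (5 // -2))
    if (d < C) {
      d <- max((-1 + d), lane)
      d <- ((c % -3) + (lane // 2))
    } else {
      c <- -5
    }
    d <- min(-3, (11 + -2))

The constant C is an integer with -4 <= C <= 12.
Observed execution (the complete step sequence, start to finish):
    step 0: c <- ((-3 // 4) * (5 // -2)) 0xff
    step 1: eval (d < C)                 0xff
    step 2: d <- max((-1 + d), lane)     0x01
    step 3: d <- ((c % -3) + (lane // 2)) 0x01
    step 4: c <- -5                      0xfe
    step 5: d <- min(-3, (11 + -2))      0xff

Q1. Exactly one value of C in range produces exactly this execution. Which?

Answer: C = 1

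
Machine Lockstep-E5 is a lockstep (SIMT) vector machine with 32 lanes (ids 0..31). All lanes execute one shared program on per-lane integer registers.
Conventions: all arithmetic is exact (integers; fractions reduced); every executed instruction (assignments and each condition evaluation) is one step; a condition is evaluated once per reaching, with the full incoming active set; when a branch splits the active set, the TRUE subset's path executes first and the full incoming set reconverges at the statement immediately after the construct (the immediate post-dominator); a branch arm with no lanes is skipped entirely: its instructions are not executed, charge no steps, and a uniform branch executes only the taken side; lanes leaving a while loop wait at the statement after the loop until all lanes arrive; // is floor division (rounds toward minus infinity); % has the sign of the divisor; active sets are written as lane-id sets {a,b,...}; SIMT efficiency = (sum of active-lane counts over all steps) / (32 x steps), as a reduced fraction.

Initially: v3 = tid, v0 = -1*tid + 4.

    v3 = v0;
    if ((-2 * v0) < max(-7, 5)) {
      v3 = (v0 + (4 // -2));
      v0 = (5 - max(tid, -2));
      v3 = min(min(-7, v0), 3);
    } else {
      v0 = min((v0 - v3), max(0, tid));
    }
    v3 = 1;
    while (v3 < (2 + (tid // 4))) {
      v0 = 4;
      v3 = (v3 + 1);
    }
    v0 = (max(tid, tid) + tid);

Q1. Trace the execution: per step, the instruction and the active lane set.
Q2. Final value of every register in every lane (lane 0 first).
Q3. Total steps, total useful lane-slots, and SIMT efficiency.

step 0: v3 <- v0                     {0,1,2,3,4,5,6,7,8,9,10,11,12,13,14,15,16,17,18,19,20,21,22,23,24,25,26,27,28,29,30,31}
step 1: eval ((-2 * v0) < max(-7, 5)) {0,1,2,3,4,5,6,7,8,9,10,11,12,13,14,15,16,17,18,19,20,21,22,23,24,25,26,27,28,29,30,31}
step 2: v3 <- (v0 + (4 // -2))       {0,1,2,3,4,5,6}
step 3: v0 <- (5 - max(tid, -2))     {0,1,2,3,4,5,6}
step 4: v3 <- min(min(-7, v0), 3)    {0,1,2,3,4,5,6}
step 5: v0 <- min((v0 - v3), max(0, tid)) {7,8,9,10,11,12,13,14,15,16,17,18,19,20,21,22,23,24,25,26,27,28,29,30,31}
step 6: v3 <- 1                      {0,1,2,3,4,5,6,7,8,9,10,11,12,13,14,15,16,17,18,19,20,21,22,23,24,25,26,27,28,29,30,31}
step 7: eval (v3 < (2 + (tid // 4))) {0,1,2,3,4,5,6,7,8,9,10,11,12,13,14,15,16,17,18,19,20,21,22,23,24,25,26,27,28,29,30,31}
step 8: v0 <- 4                      {0,1,2,3,4,5,6,7,8,9,10,11,12,13,14,15,16,17,18,19,20,21,22,23,24,25,26,27,28,29,30,31}
step 9: v3 <- (v3 + 1)               {0,1,2,3,4,5,6,7,8,9,10,11,12,13,14,15,16,17,18,19,20,21,22,23,24,25,26,27,28,29,30,31}
step 10: eval (v3 < (2 + (tid // 4))) {0,1,2,3,4,5,6,7,8,9,10,11,12,13,14,15,16,17,18,19,20,21,22,23,24,25,26,27,28,29,30,31}
step 11: v0 <- 4                      {4,5,6,7,8,9,10,11,12,13,14,15,16,17,18,19,20,21,22,23,24,25,26,27,28,29,30,31}
step 12: v3 <- (v3 + 1)               {4,5,6,7,8,9,10,11,12,13,14,15,16,17,18,19,20,21,22,23,24,25,26,27,28,29,30,31}
step 13: eval (v3 < (2 + (tid // 4))) {4,5,6,7,8,9,10,11,12,13,14,15,16,17,18,19,20,21,22,23,24,25,26,27,28,29,30,31}
step 14: v0 <- 4                      {8,9,10,11,12,13,14,15,16,17,18,19,20,21,22,23,24,25,26,27,28,29,30,31}
step 15: v3 <- (v3 + 1)               {8,9,10,11,12,13,14,15,16,17,18,19,20,21,22,23,24,25,26,27,28,29,30,31}
step 16: eval (v3 < (2 + (tid // 4))) {8,9,10,11,12,13,14,15,16,17,18,19,20,21,22,23,24,25,26,27,28,29,30,31}
step 17: v0 <- 4                      {12,13,14,15,16,17,18,19,20,21,22,23,24,25,26,27,28,29,30,31}
step 18: v3 <- (v3 + 1)               {12,13,14,15,16,17,18,19,20,21,22,23,24,25,26,27,28,29,30,31}
step 19: eval (v3 < (2 + (tid // 4))) {12,13,14,15,16,17,18,19,20,21,22,23,24,25,26,27,28,29,30,31}
step 20: v0 <- 4                      {16,17,18,19,20,21,22,23,24,25,26,27,28,29,30,31}
step 21: v3 <- (v3 + 1)               {16,17,18,19,20,21,22,23,24,25,26,27,28,29,30,31}
step 22: eval (v3 < (2 + (tid // 4))) {16,17,18,19,20,21,22,23,24,25,26,27,28,29,30,31}
step 23: v0 <- 4                      {20,21,22,23,24,25,26,27,28,29,30,31}
step 24: v3 <- (v3 + 1)               {20,21,22,23,24,25,26,27,28,29,30,31}
step 25: eval (v3 < (2 + (tid // 4))) {20,21,22,23,24,25,26,27,28,29,30,31}
step 26: v0 <- 4                      {24,25,26,27,28,29,30,31}
step 27: v3 <- (v3 + 1)               {24,25,26,27,28,29,30,31}
step 28: eval (v3 < (2 + (tid // 4))) {24,25,26,27,28,29,30,31}
step 29: v0 <- 4                      {28,29,30,31}
step 30: v3 <- (v3 + 1)               {28,29,30,31}
step 31: eval (v3 < (2 + (tid // 4))) {28,29,30,31}
step 32: v0 <- (max(tid, tid) + tid)  {0,1,2,3,4,5,6,7,8,9,10,11,12,13,14,15,16,17,18,19,20,21,22,23,24,25,26,27,28,29,30,31}

Answer: 33 steps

v3: 2,2,2,2,3,3,3,3,4,4,4,4,5,5,5,5,6,6,6,6,7,7,7,7,8,8,8,8,9,9,9,9
v0: 0,2,4,6,8,10,12,14,16,18,20,22,24,26,28,30,32,34,36,38,40,42,44,46,48,50,52,54,56,58,60,62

steps = 33; useful = 638; efficiency = 638/1056 = 29/48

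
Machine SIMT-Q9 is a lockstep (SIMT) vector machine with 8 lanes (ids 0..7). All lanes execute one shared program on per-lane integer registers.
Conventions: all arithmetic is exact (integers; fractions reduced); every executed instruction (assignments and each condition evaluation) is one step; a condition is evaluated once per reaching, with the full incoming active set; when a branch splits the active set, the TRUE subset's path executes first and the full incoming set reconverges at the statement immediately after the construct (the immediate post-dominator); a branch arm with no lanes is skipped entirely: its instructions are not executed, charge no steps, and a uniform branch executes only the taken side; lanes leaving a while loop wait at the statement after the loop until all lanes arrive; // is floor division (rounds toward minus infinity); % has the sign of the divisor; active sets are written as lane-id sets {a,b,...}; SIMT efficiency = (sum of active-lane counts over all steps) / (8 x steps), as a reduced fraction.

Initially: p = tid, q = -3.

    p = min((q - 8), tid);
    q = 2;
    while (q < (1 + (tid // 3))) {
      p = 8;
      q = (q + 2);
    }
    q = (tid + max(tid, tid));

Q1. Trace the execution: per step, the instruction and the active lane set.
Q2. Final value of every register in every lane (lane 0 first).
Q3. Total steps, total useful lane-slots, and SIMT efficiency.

step 0: p <- min((q - 8), tid)       {0,1,2,3,4,5,6,7}
step 1: q <- 2                       {0,1,2,3,4,5,6,7}
step 2: eval (q < (1 + (tid // 3)))  {0,1,2,3,4,5,6,7}
step 3: p <- 8                       {6,7}
step 4: q <- (q + 2)                 {6,7}
step 5: eval (q < (1 + (tid // 3)))  {6,7}
step 6: q <- (tid + max(tid, tid))   {0,1,2,3,4,5,6,7}

Answer: 7 steps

p: -11,-11,-11,-11,-11,-11,8,8
q: 0,2,4,6,8,10,12,14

steps = 7; useful = 38; efficiency = 38/56 = 19/28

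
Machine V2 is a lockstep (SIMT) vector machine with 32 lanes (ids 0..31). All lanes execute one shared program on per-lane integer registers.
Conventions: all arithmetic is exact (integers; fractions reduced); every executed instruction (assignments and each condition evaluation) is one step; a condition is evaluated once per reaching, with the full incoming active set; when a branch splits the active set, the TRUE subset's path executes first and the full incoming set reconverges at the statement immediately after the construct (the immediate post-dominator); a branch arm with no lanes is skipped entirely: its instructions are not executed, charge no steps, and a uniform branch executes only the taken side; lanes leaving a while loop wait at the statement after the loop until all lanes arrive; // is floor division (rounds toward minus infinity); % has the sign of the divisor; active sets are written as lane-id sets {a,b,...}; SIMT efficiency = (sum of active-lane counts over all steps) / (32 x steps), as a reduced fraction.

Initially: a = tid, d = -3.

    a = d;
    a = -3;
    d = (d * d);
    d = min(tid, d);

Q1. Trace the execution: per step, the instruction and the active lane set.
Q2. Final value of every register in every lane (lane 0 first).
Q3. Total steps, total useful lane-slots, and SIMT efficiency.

step 0: a <- d                       {0,1,2,3,4,5,6,7,8,9,10,11,12,13,14,15,16,17,18,19,20,21,22,23,24,25,26,27,28,29,30,31}
step 1: a <- -3                      {0,1,2,3,4,5,6,7,8,9,10,11,12,13,14,15,16,17,18,19,20,21,22,23,24,25,26,27,28,29,30,31}
step 2: d <- (d * d)                 {0,1,2,3,4,5,6,7,8,9,10,11,12,13,14,15,16,17,18,19,20,21,22,23,24,25,26,27,28,29,30,31}
step 3: d <- min(tid, d)             {0,1,2,3,4,5,6,7,8,9,10,11,12,13,14,15,16,17,18,19,20,21,22,23,24,25,26,27,28,29,30,31}

Answer: 4 steps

a: -3,-3,-3,-3,-3,-3,-3,-3,-3,-3,-3,-3,-3,-3,-3,-3,-3,-3,-3,-3,-3,-3,-3,-3,-3,-3,-3,-3,-3,-3,-3,-3
d: 0,1,2,3,4,5,6,7,8,9,9,9,9,9,9,9,9,9,9,9,9,9,9,9,9,9,9,9,9,9,9,9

steps = 4; useful = 128; efficiency = 128/128 = 1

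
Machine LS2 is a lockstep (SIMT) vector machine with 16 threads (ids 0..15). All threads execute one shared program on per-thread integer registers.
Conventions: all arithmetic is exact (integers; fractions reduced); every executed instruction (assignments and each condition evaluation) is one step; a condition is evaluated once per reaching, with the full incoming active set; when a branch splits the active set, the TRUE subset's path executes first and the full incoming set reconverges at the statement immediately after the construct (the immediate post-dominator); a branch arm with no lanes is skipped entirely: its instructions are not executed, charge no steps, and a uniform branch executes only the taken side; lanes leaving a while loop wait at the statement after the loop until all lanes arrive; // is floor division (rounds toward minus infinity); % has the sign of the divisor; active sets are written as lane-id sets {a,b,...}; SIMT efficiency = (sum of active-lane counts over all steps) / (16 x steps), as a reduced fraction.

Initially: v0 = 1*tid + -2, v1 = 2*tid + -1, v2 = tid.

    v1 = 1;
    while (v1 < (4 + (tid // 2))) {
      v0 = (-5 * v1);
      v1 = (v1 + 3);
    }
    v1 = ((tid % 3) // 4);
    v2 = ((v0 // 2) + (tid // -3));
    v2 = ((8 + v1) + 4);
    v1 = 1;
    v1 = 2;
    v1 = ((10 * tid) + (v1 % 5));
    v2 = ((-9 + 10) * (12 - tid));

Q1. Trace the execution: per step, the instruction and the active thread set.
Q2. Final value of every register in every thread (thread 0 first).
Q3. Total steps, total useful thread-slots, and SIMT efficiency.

step 0: v1 <- 1                      {0,1,2,3,4,5,6,7,8,9,10,11,12,13,14,15}
step 1: eval (v1 < (4 + (tid // 2))) {0,1,2,3,4,5,6,7,8,9,10,11,12,13,14,15}
step 2: v0 <- (-5 * v1)              {0,1,2,3,4,5,6,7,8,9,10,11,12,13,14,15}
step 3: v1 <- (v1 + 3)               {0,1,2,3,4,5,6,7,8,9,10,11,12,13,14,15}
step 4: eval (v1 < (4 + (tid // 2))) {0,1,2,3,4,5,6,7,8,9,10,11,12,13,14,15}
step 5: v0 <- (-5 * v1)              {2,3,4,5,6,7,8,9,10,11,12,13,14,15}
step 6: v1 <- (v1 + 3)               {2,3,4,5,6,7,8,9,10,11,12,13,14,15}
step 7: eval (v1 < (4 + (tid // 2))) {2,3,4,5,6,7,8,9,10,11,12,13,14,15}
step 8: v0 <- (-5 * v1)              {8,9,10,11,12,13,14,15}
step 9: v1 <- (v1 + 3)               {8,9,10,11,12,13,14,15}
step 10: eval (v1 < (4 + (tid // 2))) {8,9,10,11,12,13,14,15}
step 11: v0 <- (-5 * v1)              {14,15}
step 12: v1 <- (v1 + 3)               {14,15}
step 13: eval (v1 < (4 + (tid // 2))) {14,15}
step 14: v1 <- ((tid % 3) // 4)       {0,1,2,3,4,5,6,7,8,9,10,11,12,13,14,15}
step 15: v2 <- ((v0 // 2) + (tid // -3)) {0,1,2,3,4,5,6,7,8,9,10,11,12,13,14,15}
step 16: v2 <- ((8 + v1) + 4)         {0,1,2,3,4,5,6,7,8,9,10,11,12,13,14,15}
step 17: v1 <- 1                      {0,1,2,3,4,5,6,7,8,9,10,11,12,13,14,15}
step 18: v1 <- 2                      {0,1,2,3,4,5,6,7,8,9,10,11,12,13,14,15}
step 19: v1 <- ((10 * tid) + (v1 % 5)) {0,1,2,3,4,5,6,7,8,9,10,11,12,13,14,15}
step 20: v2 <- ((-9 + 10) * (12 - tid)) {0,1,2,3,4,5,6,7,8,9,10,11,12,13,14,15}

Answer: 21 steps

v0: -5,-5,-20,-20,-20,-20,-20,-20,-35,-35,-35,-35,-35,-35,-50,-50
v1: 2,12,22,32,42,52,62,72,82,92,102,112,122,132,142,152
v2: 12,11,10,9,8,7,6,5,4,3,2,1,0,-1,-2,-3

steps = 21; useful = 264; efficiency = 264/336 = 11/14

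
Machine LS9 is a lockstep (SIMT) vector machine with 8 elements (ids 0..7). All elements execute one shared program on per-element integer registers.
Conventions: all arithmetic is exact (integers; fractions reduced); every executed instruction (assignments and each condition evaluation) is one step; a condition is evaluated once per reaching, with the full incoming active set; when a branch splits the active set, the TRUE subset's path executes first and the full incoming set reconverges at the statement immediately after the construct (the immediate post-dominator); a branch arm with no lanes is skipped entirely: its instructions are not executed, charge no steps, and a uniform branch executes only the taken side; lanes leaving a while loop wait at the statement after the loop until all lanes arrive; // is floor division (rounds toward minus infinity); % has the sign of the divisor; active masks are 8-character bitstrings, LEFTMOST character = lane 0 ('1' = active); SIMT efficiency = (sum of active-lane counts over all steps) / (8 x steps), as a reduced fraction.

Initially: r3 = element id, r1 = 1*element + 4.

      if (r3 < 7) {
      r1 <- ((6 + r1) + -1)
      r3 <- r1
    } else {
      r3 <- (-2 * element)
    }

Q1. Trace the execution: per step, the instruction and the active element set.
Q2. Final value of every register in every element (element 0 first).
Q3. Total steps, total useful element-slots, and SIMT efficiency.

step 0: eval (r3 < 7)                11111111
step 1: r1 <- ((6 + r1) + -1)        11111110
step 2: r3 <- r1                     11111110
step 3: r3 <- (-2 * element)         00000001

Answer: 4 steps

r3: 9,10,11,12,13,14,15,-14
r1: 9,10,11,12,13,14,15,11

steps = 4; useful = 23; efficiency = 23/32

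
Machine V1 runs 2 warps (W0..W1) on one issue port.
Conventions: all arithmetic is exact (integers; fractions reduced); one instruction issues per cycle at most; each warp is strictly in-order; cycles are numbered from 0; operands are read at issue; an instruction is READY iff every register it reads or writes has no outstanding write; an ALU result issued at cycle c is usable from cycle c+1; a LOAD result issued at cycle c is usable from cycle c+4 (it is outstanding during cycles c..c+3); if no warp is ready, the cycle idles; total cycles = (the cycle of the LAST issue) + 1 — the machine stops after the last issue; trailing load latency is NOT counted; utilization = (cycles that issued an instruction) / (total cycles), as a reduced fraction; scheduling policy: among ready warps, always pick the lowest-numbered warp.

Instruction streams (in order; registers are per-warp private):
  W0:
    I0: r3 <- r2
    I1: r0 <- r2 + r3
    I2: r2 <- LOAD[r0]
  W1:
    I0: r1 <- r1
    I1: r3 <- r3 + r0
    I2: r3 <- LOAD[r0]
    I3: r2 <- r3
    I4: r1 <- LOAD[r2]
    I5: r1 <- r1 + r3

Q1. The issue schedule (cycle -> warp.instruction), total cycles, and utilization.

cycle 0: W0.I0
cycle 1: W0.I1
cycle 2: W0.I2
cycle 3: W1.I0
cycle 4: W1.I1
cycle 5: W1.I2
cycle 6: idle
cycle 7: idle
cycle 8: idle
cycle 9: W1.I3
cycle 10: W1.I4
cycle 11: idle
cycle 12: idle
cycle 13: idle
cycle 14: W1.I5

Answer: 15 cycles, utilization 3/5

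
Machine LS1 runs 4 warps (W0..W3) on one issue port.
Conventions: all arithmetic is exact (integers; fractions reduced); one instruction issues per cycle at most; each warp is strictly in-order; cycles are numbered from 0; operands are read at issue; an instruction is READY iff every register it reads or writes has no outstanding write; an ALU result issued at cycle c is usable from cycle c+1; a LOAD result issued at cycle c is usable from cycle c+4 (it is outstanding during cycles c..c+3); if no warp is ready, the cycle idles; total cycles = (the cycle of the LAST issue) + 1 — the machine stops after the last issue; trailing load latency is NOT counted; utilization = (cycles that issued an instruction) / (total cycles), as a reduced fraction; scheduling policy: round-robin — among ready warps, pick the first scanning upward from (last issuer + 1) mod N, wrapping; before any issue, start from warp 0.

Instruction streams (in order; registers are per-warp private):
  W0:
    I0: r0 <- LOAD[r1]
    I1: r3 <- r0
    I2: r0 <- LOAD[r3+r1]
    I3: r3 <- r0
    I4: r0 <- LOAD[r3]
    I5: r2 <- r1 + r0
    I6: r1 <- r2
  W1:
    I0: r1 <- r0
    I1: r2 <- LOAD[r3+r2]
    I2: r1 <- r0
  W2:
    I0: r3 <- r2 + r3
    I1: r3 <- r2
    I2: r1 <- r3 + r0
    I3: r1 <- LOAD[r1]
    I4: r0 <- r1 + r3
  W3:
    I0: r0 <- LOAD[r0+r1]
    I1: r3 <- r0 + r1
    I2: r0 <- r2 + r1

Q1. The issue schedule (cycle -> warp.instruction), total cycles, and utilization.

cycle 0: W0.I0
cycle 1: W1.I0
cycle 2: W2.I0
cycle 3: W3.I0
cycle 4: W0.I1
cycle 5: W1.I1
cycle 6: W2.I1
cycle 7: W3.I1
cycle 8: W0.I2
cycle 9: W1.I2
cycle 10: W2.I2
cycle 11: W3.I2
cycle 12: W0.I3
cycle 13: W2.I3
cycle 14: W0.I4
cycle 15: idle
cycle 16: idle
cycle 17: W2.I4
cycle 18: W0.I5
cycle 19: W0.I6

Answer: 20 cycles, utilization 9/10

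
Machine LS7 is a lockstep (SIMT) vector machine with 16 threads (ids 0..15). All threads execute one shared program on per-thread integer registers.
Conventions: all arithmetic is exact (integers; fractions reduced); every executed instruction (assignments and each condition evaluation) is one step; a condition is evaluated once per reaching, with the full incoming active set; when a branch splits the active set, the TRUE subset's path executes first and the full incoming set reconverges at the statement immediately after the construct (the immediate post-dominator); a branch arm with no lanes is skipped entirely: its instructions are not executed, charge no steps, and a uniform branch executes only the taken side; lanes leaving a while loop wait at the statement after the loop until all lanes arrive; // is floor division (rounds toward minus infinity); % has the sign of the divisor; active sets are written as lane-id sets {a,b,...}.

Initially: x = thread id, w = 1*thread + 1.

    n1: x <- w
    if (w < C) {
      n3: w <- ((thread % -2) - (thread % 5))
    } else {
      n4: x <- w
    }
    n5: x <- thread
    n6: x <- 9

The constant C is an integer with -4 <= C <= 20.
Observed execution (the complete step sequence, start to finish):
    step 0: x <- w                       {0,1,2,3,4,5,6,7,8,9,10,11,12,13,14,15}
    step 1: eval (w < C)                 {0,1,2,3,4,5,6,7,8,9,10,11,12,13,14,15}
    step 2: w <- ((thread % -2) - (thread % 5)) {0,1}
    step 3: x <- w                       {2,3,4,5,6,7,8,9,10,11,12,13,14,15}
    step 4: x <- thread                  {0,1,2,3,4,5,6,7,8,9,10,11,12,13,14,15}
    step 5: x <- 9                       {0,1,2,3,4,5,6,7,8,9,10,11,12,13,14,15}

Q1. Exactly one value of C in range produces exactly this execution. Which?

Answer: C = 3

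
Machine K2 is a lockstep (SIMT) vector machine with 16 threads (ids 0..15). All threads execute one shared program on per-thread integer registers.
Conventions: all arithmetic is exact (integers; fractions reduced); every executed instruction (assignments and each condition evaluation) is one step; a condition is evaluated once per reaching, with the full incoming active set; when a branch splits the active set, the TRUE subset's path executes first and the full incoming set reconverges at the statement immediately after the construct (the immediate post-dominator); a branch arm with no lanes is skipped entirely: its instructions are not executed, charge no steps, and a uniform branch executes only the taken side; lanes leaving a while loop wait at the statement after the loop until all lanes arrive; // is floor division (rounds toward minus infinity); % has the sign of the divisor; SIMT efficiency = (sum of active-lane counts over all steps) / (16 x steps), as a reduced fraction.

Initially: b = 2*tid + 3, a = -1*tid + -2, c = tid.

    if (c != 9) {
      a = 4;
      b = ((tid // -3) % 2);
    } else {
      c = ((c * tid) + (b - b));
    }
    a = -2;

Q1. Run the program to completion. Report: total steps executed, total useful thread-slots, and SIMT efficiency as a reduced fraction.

Answer: 5 steps, 63 useful, 63/80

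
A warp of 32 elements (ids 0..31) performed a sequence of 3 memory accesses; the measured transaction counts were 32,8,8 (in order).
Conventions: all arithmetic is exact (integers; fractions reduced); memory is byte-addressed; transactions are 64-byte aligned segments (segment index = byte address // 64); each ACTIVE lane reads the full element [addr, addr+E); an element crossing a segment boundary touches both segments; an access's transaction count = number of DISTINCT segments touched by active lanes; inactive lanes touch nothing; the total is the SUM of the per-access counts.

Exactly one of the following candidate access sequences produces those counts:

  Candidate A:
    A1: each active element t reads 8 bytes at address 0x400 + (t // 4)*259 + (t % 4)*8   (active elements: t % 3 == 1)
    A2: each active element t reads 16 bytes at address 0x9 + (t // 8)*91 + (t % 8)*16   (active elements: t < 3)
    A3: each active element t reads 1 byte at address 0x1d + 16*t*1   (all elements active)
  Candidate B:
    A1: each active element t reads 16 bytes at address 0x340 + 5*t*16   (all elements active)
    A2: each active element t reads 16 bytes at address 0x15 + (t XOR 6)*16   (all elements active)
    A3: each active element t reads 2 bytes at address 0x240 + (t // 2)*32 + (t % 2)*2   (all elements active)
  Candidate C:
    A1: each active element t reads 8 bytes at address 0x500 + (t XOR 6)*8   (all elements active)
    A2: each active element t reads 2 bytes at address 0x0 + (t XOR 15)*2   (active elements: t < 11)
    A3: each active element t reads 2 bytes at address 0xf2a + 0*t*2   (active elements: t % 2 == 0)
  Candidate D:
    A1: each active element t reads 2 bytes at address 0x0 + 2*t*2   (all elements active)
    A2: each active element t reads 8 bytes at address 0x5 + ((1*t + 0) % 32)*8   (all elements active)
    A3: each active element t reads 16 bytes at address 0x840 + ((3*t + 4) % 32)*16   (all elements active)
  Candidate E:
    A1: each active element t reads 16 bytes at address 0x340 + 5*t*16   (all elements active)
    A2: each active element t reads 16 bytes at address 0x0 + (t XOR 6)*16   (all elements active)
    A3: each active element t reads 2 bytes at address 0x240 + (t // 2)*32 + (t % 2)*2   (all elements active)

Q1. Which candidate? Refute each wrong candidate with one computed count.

A: A1 gives 8 transactions, not 32
B: A2 gives 9 transactions, not 8
C: A1 gives 4 transactions, not 32
D: A1 gives 2 transactions, not 32
E: all counts match (32,8,8)

Answer: E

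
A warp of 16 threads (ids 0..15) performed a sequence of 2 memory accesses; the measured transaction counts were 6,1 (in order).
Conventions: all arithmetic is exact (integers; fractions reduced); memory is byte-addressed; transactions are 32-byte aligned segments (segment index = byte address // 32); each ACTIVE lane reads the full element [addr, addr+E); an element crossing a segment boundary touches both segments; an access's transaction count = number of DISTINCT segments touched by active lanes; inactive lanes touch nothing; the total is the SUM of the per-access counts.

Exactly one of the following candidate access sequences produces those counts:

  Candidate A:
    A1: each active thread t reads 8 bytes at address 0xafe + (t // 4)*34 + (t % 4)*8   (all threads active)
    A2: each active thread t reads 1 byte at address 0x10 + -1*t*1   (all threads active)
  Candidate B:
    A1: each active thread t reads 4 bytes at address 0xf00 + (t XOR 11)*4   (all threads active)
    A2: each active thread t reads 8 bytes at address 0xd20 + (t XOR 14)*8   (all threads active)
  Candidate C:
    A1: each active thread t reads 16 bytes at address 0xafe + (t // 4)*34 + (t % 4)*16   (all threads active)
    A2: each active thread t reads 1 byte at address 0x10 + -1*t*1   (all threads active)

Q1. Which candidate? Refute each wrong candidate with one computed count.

B: A1 gives 2 transactions, not 6
C: A1 gives 7 transactions, not 6
A: all counts match (6,1)

Answer: A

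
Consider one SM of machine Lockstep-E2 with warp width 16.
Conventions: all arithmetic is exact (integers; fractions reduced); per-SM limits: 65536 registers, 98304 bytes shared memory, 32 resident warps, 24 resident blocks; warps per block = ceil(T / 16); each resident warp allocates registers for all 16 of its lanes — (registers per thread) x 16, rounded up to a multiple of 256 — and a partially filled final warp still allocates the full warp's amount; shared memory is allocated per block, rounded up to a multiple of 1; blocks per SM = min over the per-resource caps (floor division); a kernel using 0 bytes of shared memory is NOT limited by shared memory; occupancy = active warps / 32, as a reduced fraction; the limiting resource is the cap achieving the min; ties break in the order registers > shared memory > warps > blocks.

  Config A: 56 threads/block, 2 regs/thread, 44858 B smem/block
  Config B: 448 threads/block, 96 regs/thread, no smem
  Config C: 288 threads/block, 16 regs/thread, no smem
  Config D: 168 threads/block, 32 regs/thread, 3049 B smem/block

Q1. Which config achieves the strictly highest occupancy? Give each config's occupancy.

occupancies: A 1/4, B 7/8, C 9/16, D 11/16

Answer: B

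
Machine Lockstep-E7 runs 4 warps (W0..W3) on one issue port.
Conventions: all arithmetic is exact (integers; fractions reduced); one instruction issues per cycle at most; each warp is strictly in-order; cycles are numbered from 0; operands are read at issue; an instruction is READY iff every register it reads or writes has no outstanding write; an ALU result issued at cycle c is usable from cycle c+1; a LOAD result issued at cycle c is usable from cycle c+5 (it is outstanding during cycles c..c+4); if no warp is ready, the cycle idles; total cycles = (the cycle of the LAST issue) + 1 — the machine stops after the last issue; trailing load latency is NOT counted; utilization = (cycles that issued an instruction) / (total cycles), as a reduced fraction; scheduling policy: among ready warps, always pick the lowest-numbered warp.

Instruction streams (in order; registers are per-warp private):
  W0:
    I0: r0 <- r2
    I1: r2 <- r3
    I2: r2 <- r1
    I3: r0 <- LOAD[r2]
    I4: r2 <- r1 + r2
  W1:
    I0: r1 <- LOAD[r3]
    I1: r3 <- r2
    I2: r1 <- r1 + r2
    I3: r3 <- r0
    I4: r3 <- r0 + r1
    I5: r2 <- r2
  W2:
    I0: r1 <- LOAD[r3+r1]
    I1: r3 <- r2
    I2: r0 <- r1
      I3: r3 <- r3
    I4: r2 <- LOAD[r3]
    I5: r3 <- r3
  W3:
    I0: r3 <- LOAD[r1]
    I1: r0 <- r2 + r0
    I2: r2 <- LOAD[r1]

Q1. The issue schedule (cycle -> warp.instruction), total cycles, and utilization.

cycle 0: W0.I0
cycle 1: W0.I1
cycle 2: W0.I2
cycle 3: W0.I3
cycle 4: W0.I4
cycle 5: W1.I0
cycle 6: W1.I1
cycle 7: W2.I0
cycle 8: W2.I1
cycle 9: W3.I0
cycle 10: W1.I2
cycle 11: W1.I3
cycle 12: W1.I4
cycle 13: W1.I5
cycle 14: W2.I2
cycle 15: W2.I3
cycle 16: W2.I4
cycle 17: W2.I5
cycle 18: W3.I1
cycle 19: W3.I2

Answer: 20 cycles, utilization 1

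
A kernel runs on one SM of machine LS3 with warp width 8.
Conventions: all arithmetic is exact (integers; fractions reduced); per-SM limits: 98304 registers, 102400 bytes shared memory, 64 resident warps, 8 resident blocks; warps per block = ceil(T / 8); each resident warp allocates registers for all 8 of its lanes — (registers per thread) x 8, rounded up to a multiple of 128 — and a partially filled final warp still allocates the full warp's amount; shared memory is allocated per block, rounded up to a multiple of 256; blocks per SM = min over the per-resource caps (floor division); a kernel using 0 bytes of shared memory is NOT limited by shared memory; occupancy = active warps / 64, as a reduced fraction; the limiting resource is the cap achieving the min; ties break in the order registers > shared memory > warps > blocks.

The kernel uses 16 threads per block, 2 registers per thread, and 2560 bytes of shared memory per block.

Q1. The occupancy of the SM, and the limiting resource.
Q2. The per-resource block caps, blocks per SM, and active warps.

Answer: occupancy 1/4, limited by blocks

registers: 384 blocks
shared memory: 40 blocks
warps: 32 blocks
blocks: 8 blocks

Answer: 8 blocks, 16 active warps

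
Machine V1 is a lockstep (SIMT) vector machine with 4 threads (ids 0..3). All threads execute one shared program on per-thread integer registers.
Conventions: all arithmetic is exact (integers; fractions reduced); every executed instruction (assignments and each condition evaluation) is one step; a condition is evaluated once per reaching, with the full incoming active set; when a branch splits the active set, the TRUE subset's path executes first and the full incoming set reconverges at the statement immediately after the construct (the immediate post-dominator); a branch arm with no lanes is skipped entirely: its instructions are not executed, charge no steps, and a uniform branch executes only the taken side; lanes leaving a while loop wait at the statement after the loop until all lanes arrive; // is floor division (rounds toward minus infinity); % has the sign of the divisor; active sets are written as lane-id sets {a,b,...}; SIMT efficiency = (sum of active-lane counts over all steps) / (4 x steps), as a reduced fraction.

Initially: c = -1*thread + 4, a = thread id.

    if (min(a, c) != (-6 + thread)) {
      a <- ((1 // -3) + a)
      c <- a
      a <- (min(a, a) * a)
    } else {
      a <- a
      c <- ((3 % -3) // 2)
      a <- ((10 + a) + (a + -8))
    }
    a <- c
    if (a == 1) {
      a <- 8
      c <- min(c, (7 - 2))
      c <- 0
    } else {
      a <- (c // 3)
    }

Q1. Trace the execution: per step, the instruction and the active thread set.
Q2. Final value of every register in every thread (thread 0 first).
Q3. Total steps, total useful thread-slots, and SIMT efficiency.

step 0: eval (min(a, c) != (-6 + thread)) {0,1,2,3}
step 1: a <- ((1 // -3) + a)         {0,1,2,3}
step 2: c <- a                       {0,1,2,3}
step 3: a <- (min(a, a) * a)         {0,1,2,3}
step 4: a <- c                       {0,1,2,3}
step 5: eval (a == 1)                {0,1,2,3}
step 6: a <- 8                       {2}
step 7: c <- min(c, (7 - 2))         {2}
step 8: c <- 0                       {2}
step 9: a <- (c // 3)                {0,1,3}

Answer: 10 steps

c: -1,0,0,2
a: -1,0,8,0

steps = 10; useful = 30; efficiency = 30/40 = 3/4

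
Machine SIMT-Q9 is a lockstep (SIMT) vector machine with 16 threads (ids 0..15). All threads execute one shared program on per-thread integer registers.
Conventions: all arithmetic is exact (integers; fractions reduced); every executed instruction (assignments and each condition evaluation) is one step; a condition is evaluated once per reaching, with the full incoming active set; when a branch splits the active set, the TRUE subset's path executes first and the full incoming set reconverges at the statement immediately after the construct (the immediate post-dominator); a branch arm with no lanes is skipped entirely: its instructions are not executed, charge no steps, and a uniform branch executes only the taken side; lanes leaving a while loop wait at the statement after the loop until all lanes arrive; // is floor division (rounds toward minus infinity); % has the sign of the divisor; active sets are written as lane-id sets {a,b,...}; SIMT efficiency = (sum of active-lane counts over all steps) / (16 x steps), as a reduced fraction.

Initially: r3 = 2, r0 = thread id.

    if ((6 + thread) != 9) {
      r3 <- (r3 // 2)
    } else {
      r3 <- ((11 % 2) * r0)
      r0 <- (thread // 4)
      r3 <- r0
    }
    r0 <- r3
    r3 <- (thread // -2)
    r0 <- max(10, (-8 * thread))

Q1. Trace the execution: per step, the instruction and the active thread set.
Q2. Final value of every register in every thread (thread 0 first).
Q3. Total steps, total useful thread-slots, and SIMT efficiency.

step 0: eval ((6 + thread) != 9)     {0,1,2,3,4,5,6,7,8,9,10,11,12,13,14,15}
step 1: r3 <- (r3 // 2)              {0,1,2,4,5,6,7,8,9,10,11,12,13,14,15}
step 2: r3 <- ((11 % 2) * r0)        {3}
step 3: r0 <- (thread // 4)          {3}
step 4: r3 <- r0                     {3}
step 5: r0 <- r3                     {0,1,2,3,4,5,6,7,8,9,10,11,12,13,14,15}
step 6: r3 <- (thread // -2)         {0,1,2,3,4,5,6,7,8,9,10,11,12,13,14,15}
step 7: r0 <- max(10, (-8 * thread)) {0,1,2,3,4,5,6,7,8,9,10,11,12,13,14,15}

Answer: 8 steps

r3: 0,-1,-1,-2,-2,-3,-3,-4,-4,-5,-5,-6,-6,-7,-7,-8
r0: 10,10,10,10,10,10,10,10,10,10,10,10,10,10,10,10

steps = 8; useful = 82; efficiency = 82/128 = 41/64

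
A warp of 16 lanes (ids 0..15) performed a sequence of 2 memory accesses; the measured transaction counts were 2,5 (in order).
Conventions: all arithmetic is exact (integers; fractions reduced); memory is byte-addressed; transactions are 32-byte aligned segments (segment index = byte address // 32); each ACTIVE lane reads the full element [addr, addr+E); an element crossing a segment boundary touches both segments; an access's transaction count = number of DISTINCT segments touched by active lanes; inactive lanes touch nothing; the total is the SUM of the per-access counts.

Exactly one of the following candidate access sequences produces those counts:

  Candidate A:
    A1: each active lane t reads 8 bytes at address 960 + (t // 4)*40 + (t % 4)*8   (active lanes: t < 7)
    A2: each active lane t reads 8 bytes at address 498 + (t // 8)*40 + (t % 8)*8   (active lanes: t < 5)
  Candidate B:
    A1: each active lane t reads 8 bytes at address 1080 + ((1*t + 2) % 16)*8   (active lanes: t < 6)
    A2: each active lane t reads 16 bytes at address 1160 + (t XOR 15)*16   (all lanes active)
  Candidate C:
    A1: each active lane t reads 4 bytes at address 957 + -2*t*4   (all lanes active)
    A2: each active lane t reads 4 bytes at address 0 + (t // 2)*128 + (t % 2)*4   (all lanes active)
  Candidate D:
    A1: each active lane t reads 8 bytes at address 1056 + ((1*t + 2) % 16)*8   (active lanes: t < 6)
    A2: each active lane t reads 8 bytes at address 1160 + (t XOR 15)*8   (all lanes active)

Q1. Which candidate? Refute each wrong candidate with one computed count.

A: A2 gives 2 transactions, not 5
B: A2 gives 9 transactions, not 5
C: A1 gives 5 transactions, not 2
D: all counts match (2,5)

Answer: D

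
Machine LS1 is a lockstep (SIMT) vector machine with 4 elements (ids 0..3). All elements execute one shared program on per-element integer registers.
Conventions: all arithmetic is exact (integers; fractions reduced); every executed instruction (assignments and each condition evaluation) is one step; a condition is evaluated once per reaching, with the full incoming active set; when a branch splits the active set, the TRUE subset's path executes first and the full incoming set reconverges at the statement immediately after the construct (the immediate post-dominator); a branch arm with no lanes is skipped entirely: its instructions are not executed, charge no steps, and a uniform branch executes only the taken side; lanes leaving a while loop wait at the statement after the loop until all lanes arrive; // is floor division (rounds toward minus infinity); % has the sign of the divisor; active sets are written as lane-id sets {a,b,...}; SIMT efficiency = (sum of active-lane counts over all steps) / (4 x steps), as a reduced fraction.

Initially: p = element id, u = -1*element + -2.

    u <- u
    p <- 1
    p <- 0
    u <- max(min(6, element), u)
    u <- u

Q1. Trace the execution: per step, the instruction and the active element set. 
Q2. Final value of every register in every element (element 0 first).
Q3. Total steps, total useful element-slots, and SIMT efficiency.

step 0: u <- u                       {0,1,2,3}
step 1: p <- 1                       {0,1,2,3}
step 2: p <- 0                       {0,1,2,3}
step 3: u <- max(min(6, element), u) {0,1,2,3}
step 4: u <- u                       {0,1,2,3}

Answer: 5 steps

p: 0,0,0,0
u: 0,1,2,3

steps = 5; useful = 20; efficiency = 20/20 = 1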